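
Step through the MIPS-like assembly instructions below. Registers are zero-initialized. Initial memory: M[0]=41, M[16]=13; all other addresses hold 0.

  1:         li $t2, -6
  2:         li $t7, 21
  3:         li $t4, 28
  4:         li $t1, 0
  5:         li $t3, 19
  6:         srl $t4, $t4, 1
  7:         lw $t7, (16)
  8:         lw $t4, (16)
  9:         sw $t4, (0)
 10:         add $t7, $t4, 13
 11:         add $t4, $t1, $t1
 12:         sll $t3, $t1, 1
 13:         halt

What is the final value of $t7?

after li $t2, -6: $t2=-6
after li $t7, 21: $t7=21
after li $t4, 28: $t4=28
after li $t1, 0: $t1=0
after li $t3, 19: $t3=19
after srl $t4, $t4, 1: $t4=28>>1=14
after lw $t7, (16): $t7=M[16]=13
after lw $t4, (16): $t4=M[16]=13
sw $t4, (0) → M[0]=13
after add $t7, $t4, 13: $t7=13+13=26
after add $t4, $t1, $t1: $t4=0+0=0
after sll $t3, $t1, 1: $t3=0<<1=0
halt.

26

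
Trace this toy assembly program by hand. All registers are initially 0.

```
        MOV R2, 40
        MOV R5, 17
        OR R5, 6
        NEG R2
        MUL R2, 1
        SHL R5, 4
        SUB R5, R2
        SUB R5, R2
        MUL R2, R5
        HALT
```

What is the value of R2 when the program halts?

-17920

R2=40
R5=17
R5=17|6=23
R2=-(40)=-40
R2=(-40)*1=-40
R5=23<<4=368
R5=368-(-40)=408
R5=408-(-40)=448
R2=(-40)*448=-17920
halt.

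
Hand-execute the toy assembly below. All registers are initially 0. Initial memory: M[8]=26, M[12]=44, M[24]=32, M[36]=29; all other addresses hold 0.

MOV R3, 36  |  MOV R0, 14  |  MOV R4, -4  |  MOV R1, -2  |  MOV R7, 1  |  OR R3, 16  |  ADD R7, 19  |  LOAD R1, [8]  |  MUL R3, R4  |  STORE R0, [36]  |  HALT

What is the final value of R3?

-208

MOV R3, 36 → R3=36
MOV R0, 14 → R0=14
MOV R4, -4 → R4=-4
MOV R1, -2 → R1=-2
MOV R7, 1 → R7=1
OR R3, 16 → R3=36|16=52
ADD R7, 19 → R7=1+19=20
LOAD R1, [8] → R1=M[8]=26
MUL R3, R4 → R3=52*(-4)=-208
STORE R0, [36] → M[36]=14
halt.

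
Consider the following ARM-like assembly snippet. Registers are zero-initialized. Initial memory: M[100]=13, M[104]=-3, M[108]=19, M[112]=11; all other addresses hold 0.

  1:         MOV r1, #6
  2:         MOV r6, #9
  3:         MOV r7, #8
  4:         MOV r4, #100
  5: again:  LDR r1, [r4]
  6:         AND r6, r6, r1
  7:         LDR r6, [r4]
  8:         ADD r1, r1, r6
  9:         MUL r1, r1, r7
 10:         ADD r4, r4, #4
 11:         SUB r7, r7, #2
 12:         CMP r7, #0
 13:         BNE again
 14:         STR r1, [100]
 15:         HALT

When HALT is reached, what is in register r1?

after MOV r1, #6: r1=6
after MOV r6, #9: r6=9
after MOV r7, #8: r7=8
after MOV r4, #100: r4=100
after LDR r1, [r4]: r1=M[100]=13
after AND r6, r6, r1: r6=9&13=9
after LDR r6, [r4]: r6=M[100]=13
after ADD r1, r1, r6: r1=13+13=26
after MUL r1, r1, r7: r1=26*8=208
after ADD r4, r4, #4: r4=100+4=104
after SUB r7, r7, #2: r7=8-2=6
CMP r7, #0  (cmp 6,0)
BNE again: taken
after LDR r1, [r4]: r1=M[104]=-3
after AND r6, r6, r1: r6=13&(-3)=13
after LDR r6, [r4]: r6=M[104]=-3
after ADD r1, r1, r6: r1=(-3)+(-3)=-6
after MUL r1, r1, r7: r1=(-6)*6=-36
after ADD r4, r4, #4: r4=104+4=108
after SUB r7, r7, #2: r7=6-2=4
CMP r7, #0  (cmp 4,0)
BNE again: taken
after LDR r1, [r4]: r1=M[108]=19
after AND r6, r6, r1: r6=(-3)&19=17
after LDR r6, [r4]: r6=M[108]=19
after ADD r1, r1, r6: r1=19+19=38
after MUL r1, r1, r7: r1=38*4=152
after ADD r4, r4, #4: r4=108+4=112
after SUB r7, r7, #2: r7=4-2=2
CMP r7, #0  (cmp 2,0)
BNE again: taken
after LDR r1, [r4]: r1=M[112]=11
after AND r6, r6, r1: r6=19&11=3
after LDR r6, [r4]: r6=M[112]=11
after ADD r1, r1, r6: r1=11+11=22
after MUL r1, r1, r7: r1=22*2=44
after ADD r4, r4, #4: r4=112+4=116
after SUB r7, r7, #2: r7=2-2=0
CMP r7, #0  (cmp 0,0)
BNE again: not taken
STR r1, [100] → M[100]=44
halt.

44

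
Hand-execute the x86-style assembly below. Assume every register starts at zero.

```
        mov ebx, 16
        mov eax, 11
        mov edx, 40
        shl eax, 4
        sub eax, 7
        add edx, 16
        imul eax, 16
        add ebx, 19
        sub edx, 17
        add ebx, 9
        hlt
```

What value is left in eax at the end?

after mov ebx, 16: ebx=16
after mov eax, 11: eax=11
after mov edx, 40: edx=40
after shl eax, 4: eax=11<<4=176
after sub eax, 7: eax=176-7=169
after add edx, 16: edx=40+16=56
after imul eax, 16: eax=169*16=2704
after add ebx, 19: ebx=16+19=35
after sub edx, 17: edx=56-17=39
after add ebx, 9: ebx=35+9=44
halt.

2704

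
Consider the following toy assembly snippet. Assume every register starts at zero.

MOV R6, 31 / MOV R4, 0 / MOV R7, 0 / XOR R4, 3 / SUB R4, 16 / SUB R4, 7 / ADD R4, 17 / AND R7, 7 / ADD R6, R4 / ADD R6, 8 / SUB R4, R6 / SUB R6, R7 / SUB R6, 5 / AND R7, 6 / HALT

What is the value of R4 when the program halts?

R6=31
R4=0
R7=0
R4=0^3=3
R4=3-16=-13
R4=(-13)-7=-20
R4=(-20)+17=-3
R7=0&7=0
R6=31+(-3)=28
R6=28+8=36
R4=(-3)-36=-39
R6=36-0=36
R6=36-5=31
R7=0&6=0
halt.

-39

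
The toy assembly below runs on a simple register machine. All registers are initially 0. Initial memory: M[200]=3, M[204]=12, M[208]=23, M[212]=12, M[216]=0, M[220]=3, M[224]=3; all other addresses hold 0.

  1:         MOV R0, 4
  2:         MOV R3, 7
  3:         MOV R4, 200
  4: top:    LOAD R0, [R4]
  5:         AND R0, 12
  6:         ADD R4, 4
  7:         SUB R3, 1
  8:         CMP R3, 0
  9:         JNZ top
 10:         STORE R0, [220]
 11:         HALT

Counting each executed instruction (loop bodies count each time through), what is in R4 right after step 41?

224

R0=4
R3=7
R4=200
R0=M[200]=3
R0=3&12=0
R4=200+4=204
R3=7-1=6
CMP R3, 0  (cmp 6,0)
JNZ top: taken
R0=M[204]=12
R0=12&12=12
R4=204+4=208
R3=6-1=5
CMP R3, 0  (cmp 5,0)
JNZ top: taken
R0=M[208]=23
R0=23&12=4
R4=208+4=212
R3=5-1=4
CMP R3, 0  (cmp 4,0)
JNZ top: taken
R0=M[212]=12
R0=12&12=12
R4=212+4=216
R3=4-1=3
CMP R3, 0  (cmp 3,0)
JNZ top: taken
R0=M[216]=0
R0=0&12=0
R4=216+4=220
R3=3-1=2
CMP R3, 0  (cmp 2,0)
JNZ top: taken
R0=M[220]=3
R0=3&12=0
R4=220+4=224
R3=2-1=1
CMP R3, 0  (cmp 1,0)
JNZ top: taken
R0=M[224]=3
R0=3&12=0
After step 41: R4 = 224.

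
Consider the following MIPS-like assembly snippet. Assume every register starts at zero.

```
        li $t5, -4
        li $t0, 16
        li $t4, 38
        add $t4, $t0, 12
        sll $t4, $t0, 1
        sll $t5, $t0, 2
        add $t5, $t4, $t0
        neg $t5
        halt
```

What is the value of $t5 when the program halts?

-48

after li $t5, -4: $t5=-4
after li $t0, 16: $t0=16
after li $t4, 38: $t4=38
after add $t4, $t0, 12: $t4=16+12=28
after sll $t4, $t0, 1: $t4=16<<1=32
after sll $t5, $t0, 2: $t5=16<<2=64
after add $t5, $t4, $t0: $t5=32+16=48
after neg $t5: $t5=-(48)=-48
halt.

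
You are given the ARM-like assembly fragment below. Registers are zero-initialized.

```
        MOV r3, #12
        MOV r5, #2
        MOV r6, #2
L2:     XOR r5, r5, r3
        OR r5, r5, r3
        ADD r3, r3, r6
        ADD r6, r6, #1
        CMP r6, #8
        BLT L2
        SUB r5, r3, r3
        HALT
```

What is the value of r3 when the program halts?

r3=12
r5=2
r6=2
r5=2^12=14
r5=14|12=14
r3=12+2=14
r6=2+1=3
CMP r6, #8  (cmp 3,8)
BLT L2: taken
r5=14^14=0
r5=0|14=14
r3=14+3=17
r6=3+1=4
CMP r6, #8  (cmp 4,8)
BLT L2: taken
r5=14^17=31
r5=31|17=31
r3=17+4=21
r6=4+1=5
CMP r6, #8  (cmp 5,8)
BLT L2: taken
r5=31^21=10
r5=10|21=31
r3=21+5=26
r6=5+1=6
CMP r6, #8  (cmp 6,8)
BLT L2: taken
r5=31^26=5
r5=5|26=31
r3=26+6=32
r6=6+1=7
CMP r6, #8  (cmp 7,8)
BLT L2: taken
r5=31^32=63
r5=63|32=63
r3=32+7=39
r6=7+1=8
CMP r6, #8  (cmp 8,8)
BLT L2: not taken
r5=39-39=0
halt.

39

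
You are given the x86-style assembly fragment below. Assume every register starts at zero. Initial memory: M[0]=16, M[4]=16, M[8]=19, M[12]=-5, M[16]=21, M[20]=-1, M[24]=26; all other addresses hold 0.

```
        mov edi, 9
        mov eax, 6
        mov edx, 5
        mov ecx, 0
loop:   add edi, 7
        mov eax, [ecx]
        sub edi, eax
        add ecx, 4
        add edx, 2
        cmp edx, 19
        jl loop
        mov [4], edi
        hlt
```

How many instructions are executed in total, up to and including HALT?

edi=9
eax=6
edx=5
ecx=0
edi=9+7=16
eax=M[0]=16
edi=16-16=0
ecx=0+4=4
edx=5+2=7
cmp edx, 19  (cmp 7,19)
jl loop: taken
edi=0+7=7
eax=M[4]=16
edi=7-16=-9
ecx=4+4=8
edx=7+2=9
cmp edx, 19  (cmp 9,19)
jl loop: taken
edi=(-9)+7=-2
eax=M[8]=19
edi=(-2)-19=-21
ecx=8+4=12
edx=9+2=11
cmp edx, 19  (cmp 11,19)
jl loop: taken
edi=(-21)+7=-14
eax=M[12]=-5
edi=(-14)-(-5)=-9
ecx=12+4=16
edx=11+2=13
cmp edx, 19  (cmp 13,19)
jl loop: taken
edi=(-9)+7=-2
eax=M[16]=21
edi=(-2)-21=-23
ecx=16+4=20
edx=13+2=15
cmp edx, 19  (cmp 15,19)
jl loop: taken
edi=(-23)+7=-16
eax=M[20]=-1
edi=(-16)-(-1)=-15
ecx=20+4=24
edx=15+2=17
cmp edx, 19  (cmp 17,19)
jl loop: taken
edi=(-15)+7=-8
eax=M[24]=26
edi=(-8)-26=-34
ecx=24+4=28
edx=17+2=19
cmp edx, 19  (cmp 19,19)
jl loop: not taken
mov [4], edi → M[4]=-34
halt.
Total executed instructions: 55.

55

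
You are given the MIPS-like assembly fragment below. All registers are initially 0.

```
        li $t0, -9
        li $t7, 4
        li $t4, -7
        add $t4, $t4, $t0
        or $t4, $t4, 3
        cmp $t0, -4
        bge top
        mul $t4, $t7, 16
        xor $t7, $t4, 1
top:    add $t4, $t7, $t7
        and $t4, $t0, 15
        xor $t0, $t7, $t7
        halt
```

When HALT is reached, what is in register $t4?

after li $t0, -9: $t0=-9
after li $t7, 4: $t7=4
after li $t4, -7: $t4=-7
after add $t4, $t4, $t0: $t4=(-7)+(-9)=-16
after or $t4, $t4, 3: $t4=(-16)|3=-13
cmp $t0, -4  (cmp -9,-4)
bge top: not taken
after mul $t4, $t7, 16: $t4=4*16=64
after xor $t7, $t4, 1: $t7=64^1=65
after add $t4, $t7, $t7: $t4=65+65=130
after and $t4, $t0, 15: $t4=(-9)&15=7
after xor $t0, $t7, $t7: $t0=65^65=0
halt.

7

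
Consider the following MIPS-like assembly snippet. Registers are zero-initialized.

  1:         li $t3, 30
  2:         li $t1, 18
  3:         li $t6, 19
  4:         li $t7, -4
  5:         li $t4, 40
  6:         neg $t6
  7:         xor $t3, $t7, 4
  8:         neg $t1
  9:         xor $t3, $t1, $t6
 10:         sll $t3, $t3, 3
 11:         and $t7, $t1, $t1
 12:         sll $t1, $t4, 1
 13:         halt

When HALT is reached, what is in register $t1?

80

$t3=30
$t1=18
$t6=19
$t7=-4
$t4=40
$t6=-(19)=-19
$t3=(-4)^4=-8
$t1=-(18)=-18
$t3=(-18)^(-19)=3
$t3=3<<3=24
$t7=(-18)&(-18)=-18
$t1=40<<1=80
halt.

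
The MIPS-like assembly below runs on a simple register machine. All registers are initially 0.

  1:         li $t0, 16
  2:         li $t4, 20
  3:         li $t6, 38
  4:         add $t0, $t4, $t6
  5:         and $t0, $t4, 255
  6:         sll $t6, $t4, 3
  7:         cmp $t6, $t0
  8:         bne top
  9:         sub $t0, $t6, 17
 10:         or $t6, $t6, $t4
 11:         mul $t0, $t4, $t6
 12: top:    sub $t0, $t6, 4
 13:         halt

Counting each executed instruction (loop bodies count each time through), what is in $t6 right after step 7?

160

$t0=16
$t4=20
$t6=38
$t0=20+38=58
$t0=20&255=20
$t6=20<<3=160
cmp $t6, $t0  (cmp 160,20)
After step 7: $t6 = 160.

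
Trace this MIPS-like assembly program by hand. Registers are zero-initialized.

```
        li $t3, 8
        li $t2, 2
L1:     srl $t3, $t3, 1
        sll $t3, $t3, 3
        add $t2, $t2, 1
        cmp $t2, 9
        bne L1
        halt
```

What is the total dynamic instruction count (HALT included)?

after li $t3, 8: $t3=8
after li $t2, 2: $t2=2
after srl $t3, $t3, 1: $t3=8>>1=4
after sll $t3, $t3, 3: $t3=4<<3=32
after add $t2, $t2, 1: $t2=2+1=3
cmp $t2, 9  (cmp 3,9)
bne L1: taken
after srl $t3, $t3, 1: $t3=32>>1=16
after sll $t3, $t3, 3: $t3=16<<3=128
after add $t2, $t2, 1: $t2=3+1=4
cmp $t2, 9  (cmp 4,9)
bne L1: taken
after srl $t3, $t3, 1: $t3=128>>1=64
after sll $t3, $t3, 3: $t3=64<<3=512
after add $t2, $t2, 1: $t2=4+1=5
cmp $t2, 9  (cmp 5,9)
bne L1: taken
after srl $t3, $t3, 1: $t3=512>>1=256
after sll $t3, $t3, 3: $t3=256<<3=2048
after add $t2, $t2, 1: $t2=5+1=6
cmp $t2, 9  (cmp 6,9)
bne L1: taken
after srl $t3, $t3, 1: $t3=2048>>1=1024
after sll $t3, $t3, 3: $t3=1024<<3=8192
after add $t2, $t2, 1: $t2=6+1=7
cmp $t2, 9  (cmp 7,9)
bne L1: taken
after srl $t3, $t3, 1: $t3=8192>>1=4096
after sll $t3, $t3, 3: $t3=4096<<3=32768
after add $t2, $t2, 1: $t2=7+1=8
cmp $t2, 9  (cmp 8,9)
bne L1: taken
after srl $t3, $t3, 1: $t3=32768>>1=16384
after sll $t3, $t3, 3: $t3=16384<<3=131072
after add $t2, $t2, 1: $t2=8+1=9
cmp $t2, 9  (cmp 9,9)
bne L1: not taken
halt.
Total executed instructions: 38.

38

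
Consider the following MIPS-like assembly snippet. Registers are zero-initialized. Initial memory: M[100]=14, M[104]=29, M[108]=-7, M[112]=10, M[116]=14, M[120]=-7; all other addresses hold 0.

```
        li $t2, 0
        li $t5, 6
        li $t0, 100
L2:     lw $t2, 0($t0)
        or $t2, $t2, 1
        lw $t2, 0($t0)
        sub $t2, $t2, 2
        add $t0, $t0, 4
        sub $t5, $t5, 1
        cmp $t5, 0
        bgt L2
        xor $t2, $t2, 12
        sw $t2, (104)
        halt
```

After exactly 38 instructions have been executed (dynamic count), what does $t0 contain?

$t2=0
$t5=6
$t0=100
$t2=M[100]=14
$t2=14|1=15
$t2=M[100]=14
$t2=14-2=12
$t0=100+4=104
$t5=6-1=5
cmp $t5, 0  (cmp 5,0)
bgt L2: taken
$t2=M[104]=29
$t2=29|1=29
$t2=M[104]=29
$t2=29-2=27
$t0=104+4=108
$t5=5-1=4
cmp $t5, 0  (cmp 4,0)
bgt L2: taken
$t2=M[108]=-7
$t2=(-7)|1=-7
$t2=M[108]=-7
$t2=(-7)-2=-9
$t0=108+4=112
$t5=4-1=3
cmp $t5, 0  (cmp 3,0)
bgt L2: taken
$t2=M[112]=10
$t2=10|1=11
$t2=M[112]=10
$t2=10-2=8
$t0=112+4=116
$t5=3-1=2
cmp $t5, 0  (cmp 2,0)
bgt L2: taken
$t2=M[116]=14
$t2=14|1=15
$t2=M[116]=14
After step 38: $t0 = 116.

116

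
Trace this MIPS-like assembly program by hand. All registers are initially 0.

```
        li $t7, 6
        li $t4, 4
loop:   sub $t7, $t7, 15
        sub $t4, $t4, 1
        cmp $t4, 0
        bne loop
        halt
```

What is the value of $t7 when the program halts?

-54

li $t7, 6 → $t7=6
li $t4, 4 → $t4=4
sub $t7, $t7, 15 → $t7=6-15=-9
sub $t4, $t4, 1 → $t4=4-1=3
cmp $t4, 0  (cmp 3,0)
bne loop: taken
sub $t7, $t7, 15 → $t7=(-9)-15=-24
sub $t4, $t4, 1 → $t4=3-1=2
cmp $t4, 0  (cmp 2,0)
bne loop: taken
sub $t7, $t7, 15 → $t7=(-24)-15=-39
sub $t4, $t4, 1 → $t4=2-1=1
cmp $t4, 0  (cmp 1,0)
bne loop: taken
sub $t7, $t7, 15 → $t7=(-39)-15=-54
sub $t4, $t4, 1 → $t4=1-1=0
cmp $t4, 0  (cmp 0,0)
bne loop: not taken
halt.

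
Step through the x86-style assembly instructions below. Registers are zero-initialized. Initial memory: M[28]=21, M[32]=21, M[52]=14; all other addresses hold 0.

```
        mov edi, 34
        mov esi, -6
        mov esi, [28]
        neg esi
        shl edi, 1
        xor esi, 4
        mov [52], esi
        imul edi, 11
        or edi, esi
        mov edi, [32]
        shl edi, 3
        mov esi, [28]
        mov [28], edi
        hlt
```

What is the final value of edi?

168

after mov edi, 34: edi=34
after mov esi, -6: esi=-6
after mov esi, [28]: esi=M[28]=21
after neg esi: esi=-(21)=-21
after shl edi, 1: edi=34<<1=68
after xor esi, 4: esi=(-21)^4=-17
mov [52], esi → M[52]=-17
after imul edi, 11: edi=68*11=748
after or edi, esi: edi=748|(-17)=-17
after mov edi, [32]: edi=M[32]=21
after shl edi, 3: edi=21<<3=168
after mov esi, [28]: esi=M[28]=21
mov [28], edi → M[28]=168
halt.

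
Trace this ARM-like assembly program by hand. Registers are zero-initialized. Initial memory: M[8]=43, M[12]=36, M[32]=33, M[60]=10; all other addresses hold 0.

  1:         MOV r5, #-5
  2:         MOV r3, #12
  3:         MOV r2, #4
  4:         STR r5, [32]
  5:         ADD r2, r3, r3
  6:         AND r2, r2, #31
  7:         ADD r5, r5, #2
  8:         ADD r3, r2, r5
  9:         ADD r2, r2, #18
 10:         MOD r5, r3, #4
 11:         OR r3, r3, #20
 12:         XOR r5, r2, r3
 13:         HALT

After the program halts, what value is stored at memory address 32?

MOV r5, #-5 → r5=-5
MOV r3, #12 → r3=12
MOV r2, #4 → r2=4
STR r5, [32] → M[32]=-5
ADD r2, r3, r3 → r2=12+12=24
AND r2, r2, #31 → r2=24&31=24
ADD r5, r5, #2 → r5=(-5)+2=-3
ADD r3, r2, r5 → r3=24+(-3)=21
ADD r2, r2, #18 → r2=24+18=42
MOD r5, r3, #4 → r5=21%4=1
OR r3, r3, #20 → r3=21|20=21
XOR r5, r2, r3 → r5=42^21=63
halt.

-5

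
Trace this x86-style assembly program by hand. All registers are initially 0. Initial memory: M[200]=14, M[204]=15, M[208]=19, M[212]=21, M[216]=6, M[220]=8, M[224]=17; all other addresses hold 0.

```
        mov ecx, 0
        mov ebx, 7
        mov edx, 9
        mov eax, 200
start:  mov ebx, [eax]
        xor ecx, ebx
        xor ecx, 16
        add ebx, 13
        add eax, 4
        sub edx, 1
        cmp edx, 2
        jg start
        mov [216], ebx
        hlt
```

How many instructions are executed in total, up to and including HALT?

62

ecx=0
ebx=7
edx=9
eax=200
ebx=M[200]=14
ecx=0^14=14
ecx=14^16=30
ebx=14+13=27
eax=200+4=204
edx=9-1=8
cmp edx, 2  (cmp 8,2)
jg start: taken
ebx=M[204]=15
ecx=30^15=17
ecx=17^16=1
ebx=15+13=28
eax=204+4=208
edx=8-1=7
cmp edx, 2  (cmp 7,2)
jg start: taken
ebx=M[208]=19
ecx=1^19=18
ecx=18^16=2
ebx=19+13=32
eax=208+4=212
edx=7-1=6
cmp edx, 2  (cmp 6,2)
jg start: taken
ebx=M[212]=21
ecx=2^21=23
ecx=23^16=7
ebx=21+13=34
eax=212+4=216
edx=6-1=5
cmp edx, 2  (cmp 5,2)
jg start: taken
ebx=M[216]=6
ecx=7^6=1
ecx=1^16=17
ebx=6+13=19
eax=216+4=220
edx=5-1=4
cmp edx, 2  (cmp 4,2)
jg start: taken
ebx=M[220]=8
ecx=17^8=25
ecx=25^16=9
ebx=8+13=21
eax=220+4=224
edx=4-1=3
cmp edx, 2  (cmp 3,2)
jg start: taken
ebx=M[224]=17
ecx=9^17=24
ecx=24^16=8
ebx=17+13=30
eax=224+4=228
edx=3-1=2
cmp edx, 2  (cmp 2,2)
jg start: not taken
mov [216], ebx → M[216]=30
halt.
Total executed instructions: 62.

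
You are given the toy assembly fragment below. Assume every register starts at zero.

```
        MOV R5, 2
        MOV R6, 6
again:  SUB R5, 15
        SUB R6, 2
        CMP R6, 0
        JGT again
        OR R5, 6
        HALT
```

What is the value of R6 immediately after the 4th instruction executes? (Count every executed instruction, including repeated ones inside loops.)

after MOV R5, 2: R5=2
after MOV R6, 6: R6=6
after SUB R5, 15: R5=2-15=-13
after SUB R6, 2: R6=6-2=4
After step 4: R6 = 4.

4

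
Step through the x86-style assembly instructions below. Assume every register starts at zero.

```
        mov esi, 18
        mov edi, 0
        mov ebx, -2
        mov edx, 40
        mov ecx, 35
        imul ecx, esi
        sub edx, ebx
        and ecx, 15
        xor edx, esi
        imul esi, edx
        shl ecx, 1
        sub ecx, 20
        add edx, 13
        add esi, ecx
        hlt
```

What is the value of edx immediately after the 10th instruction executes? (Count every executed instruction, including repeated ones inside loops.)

mov esi, 18 → esi=18
mov edi, 0 → edi=0
mov ebx, -2 → ebx=-2
mov edx, 40 → edx=40
mov ecx, 35 → ecx=35
imul ecx, esi → ecx=35*18=630
sub edx, ebx → edx=40-(-2)=42
and ecx, 15 → ecx=630&15=6
xor edx, esi → edx=42^18=56
imul esi, edx → esi=18*56=1008
After step 10: edx = 56.

56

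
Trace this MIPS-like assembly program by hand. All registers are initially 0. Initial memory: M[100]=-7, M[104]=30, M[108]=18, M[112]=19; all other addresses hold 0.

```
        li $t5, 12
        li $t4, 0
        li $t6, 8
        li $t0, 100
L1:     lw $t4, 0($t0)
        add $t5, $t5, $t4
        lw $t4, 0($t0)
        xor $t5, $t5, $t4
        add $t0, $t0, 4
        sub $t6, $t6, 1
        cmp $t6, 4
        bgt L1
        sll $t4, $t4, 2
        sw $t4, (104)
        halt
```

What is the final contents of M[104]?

76

li $t5, 12 → $t5=12
li $t4, 0 → $t4=0
li $t6, 8 → $t6=8
li $t0, 100 → $t0=100
lw $t4, 0($t0) → $t4=M[100]=-7
add $t5, $t5, $t4 → $t5=12+(-7)=5
lw $t4, 0($t0) → $t4=M[100]=-7
xor $t5, $t5, $t4 → $t5=5^(-7)=-4
add $t0, $t0, 4 → $t0=100+4=104
sub $t6, $t6, 1 → $t6=8-1=7
cmp $t6, 4  (cmp 7,4)
bgt L1: taken
lw $t4, 0($t0) → $t4=M[104]=30
add $t5, $t5, $t4 → $t5=(-4)+30=26
lw $t4, 0($t0) → $t4=M[104]=30
xor $t5, $t5, $t4 → $t5=26^30=4
add $t0, $t0, 4 → $t0=104+4=108
sub $t6, $t6, 1 → $t6=7-1=6
cmp $t6, 4  (cmp 6,4)
bgt L1: taken
lw $t4, 0($t0) → $t4=M[108]=18
add $t5, $t5, $t4 → $t5=4+18=22
lw $t4, 0($t0) → $t4=M[108]=18
xor $t5, $t5, $t4 → $t5=22^18=4
add $t0, $t0, 4 → $t0=108+4=112
sub $t6, $t6, 1 → $t6=6-1=5
cmp $t6, 4  (cmp 5,4)
bgt L1: taken
lw $t4, 0($t0) → $t4=M[112]=19
add $t5, $t5, $t4 → $t5=4+19=23
lw $t4, 0($t0) → $t4=M[112]=19
xor $t5, $t5, $t4 → $t5=23^19=4
add $t0, $t0, 4 → $t0=112+4=116
sub $t6, $t6, 1 → $t6=5-1=4
cmp $t6, 4  (cmp 4,4)
bgt L1: not taken
sll $t4, $t4, 2 → $t4=19<<2=76
sw $t4, (104) → M[104]=76
halt.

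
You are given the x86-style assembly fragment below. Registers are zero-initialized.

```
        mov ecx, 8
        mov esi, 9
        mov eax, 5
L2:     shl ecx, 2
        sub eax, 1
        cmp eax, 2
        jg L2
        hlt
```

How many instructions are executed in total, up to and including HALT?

after mov ecx, 8: ecx=8
after mov esi, 9: esi=9
after mov eax, 5: eax=5
after shl ecx, 2: ecx=8<<2=32
after sub eax, 1: eax=5-1=4
cmp eax, 2  (cmp 4,2)
jg L2: taken
after shl ecx, 2: ecx=32<<2=128
after sub eax, 1: eax=4-1=3
cmp eax, 2  (cmp 3,2)
jg L2: taken
after shl ecx, 2: ecx=128<<2=512
after sub eax, 1: eax=3-1=2
cmp eax, 2  (cmp 2,2)
jg L2: not taken
halt.
Total executed instructions: 16.

16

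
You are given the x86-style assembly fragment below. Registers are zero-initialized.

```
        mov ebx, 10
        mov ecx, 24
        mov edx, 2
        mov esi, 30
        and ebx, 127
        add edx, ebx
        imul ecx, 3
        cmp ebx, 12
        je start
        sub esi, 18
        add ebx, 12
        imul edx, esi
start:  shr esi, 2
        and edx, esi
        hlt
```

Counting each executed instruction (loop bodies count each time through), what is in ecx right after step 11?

mov ebx, 10 → ebx=10
mov ecx, 24 → ecx=24
mov edx, 2 → edx=2
mov esi, 30 → esi=30
and ebx, 127 → ebx=10&127=10
add edx, ebx → edx=2+10=12
imul ecx, 3 → ecx=24*3=72
cmp ebx, 12  (cmp 10,12)
je start: not taken
sub esi, 18 → esi=30-18=12
add ebx, 12 → ebx=10+12=22
After step 11: ecx = 72.

72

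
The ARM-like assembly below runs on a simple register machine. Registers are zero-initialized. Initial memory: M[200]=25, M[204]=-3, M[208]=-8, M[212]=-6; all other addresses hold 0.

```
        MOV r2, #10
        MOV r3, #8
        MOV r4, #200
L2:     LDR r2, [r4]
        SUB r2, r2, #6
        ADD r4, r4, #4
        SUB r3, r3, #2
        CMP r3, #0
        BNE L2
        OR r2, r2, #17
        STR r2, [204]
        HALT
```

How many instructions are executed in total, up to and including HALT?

r2=10
r3=8
r4=200
r2=M[200]=25
r2=25-6=19
r4=200+4=204
r3=8-2=6
CMP r3, #0  (cmp 6,0)
BNE L2: taken
r2=M[204]=-3
r2=(-3)-6=-9
r4=204+4=208
r3=6-2=4
CMP r3, #0  (cmp 4,0)
BNE L2: taken
r2=M[208]=-8
r2=(-8)-6=-14
r4=208+4=212
r3=4-2=2
CMP r3, #0  (cmp 2,0)
BNE L2: taken
r2=M[212]=-6
r2=(-6)-6=-12
r4=212+4=216
r3=2-2=0
CMP r3, #0  (cmp 0,0)
BNE L2: not taken
r2=(-12)|17=-11
STR r2, [204] → M[204]=-11
halt.
Total executed instructions: 30.

30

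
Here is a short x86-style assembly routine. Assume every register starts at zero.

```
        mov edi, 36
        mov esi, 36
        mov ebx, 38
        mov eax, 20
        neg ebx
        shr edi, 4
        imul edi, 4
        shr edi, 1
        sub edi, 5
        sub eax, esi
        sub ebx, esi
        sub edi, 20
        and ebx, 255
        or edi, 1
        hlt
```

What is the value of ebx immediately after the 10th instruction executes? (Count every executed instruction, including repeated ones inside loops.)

-38

after mov edi, 36: edi=36
after mov esi, 36: esi=36
after mov ebx, 38: ebx=38
after mov eax, 20: eax=20
after neg ebx: ebx=-(38)=-38
after shr edi, 4: edi=36>>4=2
after imul edi, 4: edi=2*4=8
after shr edi, 1: edi=8>>1=4
after sub edi, 5: edi=4-5=-1
after sub eax, esi: eax=20-36=-16
After step 10: ebx = -38.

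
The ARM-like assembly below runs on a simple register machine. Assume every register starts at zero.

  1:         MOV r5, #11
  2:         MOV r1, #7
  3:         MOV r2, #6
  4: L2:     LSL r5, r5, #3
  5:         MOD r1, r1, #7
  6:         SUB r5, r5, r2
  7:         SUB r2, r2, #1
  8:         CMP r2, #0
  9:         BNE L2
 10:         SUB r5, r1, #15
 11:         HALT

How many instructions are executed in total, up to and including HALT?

41

after MOV r5, #11: r5=11
after MOV r1, #7: r1=7
after MOV r2, #6: r2=6
after LSL r5, r5, #3: r5=11<<3=88
after MOD r1, r1, #7: r1=7%7=0
after SUB r5, r5, r2: r5=88-6=82
after SUB r2, r2, #1: r2=6-1=5
CMP r2, #0  (cmp 5,0)
BNE L2: taken
after LSL r5, r5, #3: r5=82<<3=656
after MOD r1, r1, #7: r1=0%7=0
after SUB r5, r5, r2: r5=656-5=651
after SUB r2, r2, #1: r2=5-1=4
CMP r2, #0  (cmp 4,0)
BNE L2: taken
after LSL r5, r5, #3: r5=651<<3=5208
after MOD r1, r1, #7: r1=0%7=0
after SUB r5, r5, r2: r5=5208-4=5204
after SUB r2, r2, #1: r2=4-1=3
CMP r2, #0  (cmp 3,0)
BNE L2: taken
after LSL r5, r5, #3: r5=5204<<3=41632
after MOD r1, r1, #7: r1=0%7=0
after SUB r5, r5, r2: r5=41632-3=41629
after SUB r2, r2, #1: r2=3-1=2
CMP r2, #0  (cmp 2,0)
BNE L2: taken
after LSL r5, r5, #3: r5=41629<<3=333032
after MOD r1, r1, #7: r1=0%7=0
after SUB r5, r5, r2: r5=333032-2=333030
after SUB r2, r2, #1: r2=2-1=1
CMP r2, #0  (cmp 1,0)
BNE L2: taken
after LSL r5, r5, #3: r5=333030<<3=2664240
after MOD r1, r1, #7: r1=0%7=0
after SUB r5, r5, r2: r5=2664240-1=2664239
after SUB r2, r2, #1: r2=1-1=0
CMP r2, #0  (cmp 0,0)
BNE L2: not taken
after SUB r5, r1, #15: r5=0-15=-15
halt.
Total executed instructions: 41.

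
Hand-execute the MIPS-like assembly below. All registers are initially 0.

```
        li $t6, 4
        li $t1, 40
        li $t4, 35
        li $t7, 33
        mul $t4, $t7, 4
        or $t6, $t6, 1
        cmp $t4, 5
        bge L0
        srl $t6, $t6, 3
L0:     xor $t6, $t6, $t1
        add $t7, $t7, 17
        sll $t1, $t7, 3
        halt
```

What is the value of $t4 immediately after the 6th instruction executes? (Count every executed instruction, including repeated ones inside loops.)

132

li $t6, 4 → $t6=4
li $t1, 40 → $t1=40
li $t4, 35 → $t4=35
li $t7, 33 → $t7=33
mul $t4, $t7, 4 → $t4=33*4=132
or $t6, $t6, 1 → $t6=4|1=5
After step 6: $t4 = 132.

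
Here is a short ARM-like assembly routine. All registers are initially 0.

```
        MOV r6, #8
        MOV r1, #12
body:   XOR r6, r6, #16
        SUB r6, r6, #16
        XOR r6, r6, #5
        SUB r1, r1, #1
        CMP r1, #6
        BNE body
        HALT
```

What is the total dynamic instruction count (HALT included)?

39

MOV r6, #8 → r6=8
MOV r1, #12 → r1=12
XOR r6, r6, #16 → r6=8^16=24
SUB r6, r6, #16 → r6=24-16=8
XOR r6, r6, #5 → r6=8^5=13
SUB r1, r1, #1 → r1=12-1=11
CMP r1, #6  (cmp 11,6)
BNE body: taken
XOR r6, r6, #16 → r6=13^16=29
SUB r6, r6, #16 → r6=29-16=13
XOR r6, r6, #5 → r6=13^5=8
SUB r1, r1, #1 → r1=11-1=10
CMP r1, #6  (cmp 10,6)
BNE body: taken
XOR r6, r6, #16 → r6=8^16=24
SUB r6, r6, #16 → r6=24-16=8
XOR r6, r6, #5 → r6=8^5=13
SUB r1, r1, #1 → r1=10-1=9
CMP r1, #6  (cmp 9,6)
BNE body: taken
XOR r6, r6, #16 → r6=13^16=29
SUB r6, r6, #16 → r6=29-16=13
XOR r6, r6, #5 → r6=13^5=8
SUB r1, r1, #1 → r1=9-1=8
CMP r1, #6  (cmp 8,6)
BNE body: taken
XOR r6, r6, #16 → r6=8^16=24
SUB r6, r6, #16 → r6=24-16=8
XOR r6, r6, #5 → r6=8^5=13
SUB r1, r1, #1 → r1=8-1=7
CMP r1, #6  (cmp 7,6)
BNE body: taken
XOR r6, r6, #16 → r6=13^16=29
SUB r6, r6, #16 → r6=29-16=13
XOR r6, r6, #5 → r6=13^5=8
SUB r1, r1, #1 → r1=7-1=6
CMP r1, #6  (cmp 6,6)
BNE body: not taken
halt.
Total executed instructions: 39.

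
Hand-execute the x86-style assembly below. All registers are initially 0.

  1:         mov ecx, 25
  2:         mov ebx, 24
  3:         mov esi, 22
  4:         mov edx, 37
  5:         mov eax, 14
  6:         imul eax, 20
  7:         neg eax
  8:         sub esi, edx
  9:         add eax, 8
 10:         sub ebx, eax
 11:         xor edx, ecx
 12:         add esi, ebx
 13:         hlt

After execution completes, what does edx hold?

mov ecx, 25 → ecx=25
mov ebx, 24 → ebx=24
mov esi, 22 → esi=22
mov edx, 37 → edx=37
mov eax, 14 → eax=14
imul eax, 20 → eax=14*20=280
neg eax → eax=-(280)=-280
sub esi, edx → esi=22-37=-15
add eax, 8 → eax=(-280)+8=-272
sub ebx, eax → ebx=24-(-272)=296
xor edx, ecx → edx=37^25=60
add esi, ebx → esi=(-15)+296=281
halt.

60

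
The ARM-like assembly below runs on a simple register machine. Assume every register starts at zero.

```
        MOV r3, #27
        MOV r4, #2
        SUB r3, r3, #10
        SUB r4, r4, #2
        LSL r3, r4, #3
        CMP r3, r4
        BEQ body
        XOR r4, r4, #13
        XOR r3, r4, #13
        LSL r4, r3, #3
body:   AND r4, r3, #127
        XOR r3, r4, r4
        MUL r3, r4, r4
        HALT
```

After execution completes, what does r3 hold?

r3=27
r4=2
r3=27-10=17
r4=2-2=0
r3=0<<3=0
CMP r3, r4  (cmp 0,0)
BEQ body: taken
r4=0&127=0
r3=0^0=0
r3=0*0=0
halt.

0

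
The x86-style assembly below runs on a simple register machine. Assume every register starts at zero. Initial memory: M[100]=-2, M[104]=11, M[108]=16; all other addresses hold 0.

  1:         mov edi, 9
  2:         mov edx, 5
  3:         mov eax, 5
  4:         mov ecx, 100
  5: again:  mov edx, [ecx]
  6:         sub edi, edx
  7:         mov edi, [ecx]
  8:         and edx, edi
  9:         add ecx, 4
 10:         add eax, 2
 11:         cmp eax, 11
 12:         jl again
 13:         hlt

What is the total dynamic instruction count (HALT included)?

29

edi=9
edx=5
eax=5
ecx=100
edx=M[100]=-2
edi=9-(-2)=11
edi=M[100]=-2
edx=(-2)&(-2)=-2
ecx=100+4=104
eax=5+2=7
cmp eax, 11  (cmp 7,11)
jl again: taken
edx=M[104]=11
edi=(-2)-11=-13
edi=M[104]=11
edx=11&11=11
ecx=104+4=108
eax=7+2=9
cmp eax, 11  (cmp 9,11)
jl again: taken
edx=M[108]=16
edi=11-16=-5
edi=M[108]=16
edx=16&16=16
ecx=108+4=112
eax=9+2=11
cmp eax, 11  (cmp 11,11)
jl again: not taken
halt.
Total executed instructions: 29.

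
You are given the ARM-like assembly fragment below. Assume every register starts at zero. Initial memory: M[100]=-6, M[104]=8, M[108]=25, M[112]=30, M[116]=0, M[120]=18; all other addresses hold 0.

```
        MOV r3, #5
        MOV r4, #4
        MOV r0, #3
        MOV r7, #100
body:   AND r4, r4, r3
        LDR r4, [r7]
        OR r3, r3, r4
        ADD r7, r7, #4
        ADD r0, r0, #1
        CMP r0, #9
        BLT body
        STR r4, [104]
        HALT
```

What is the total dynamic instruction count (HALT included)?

48

MOV r3, #5 → r3=5
MOV r4, #4 → r4=4
MOV r0, #3 → r0=3
MOV r7, #100 → r7=100
AND r4, r4, r3 → r4=4&5=4
LDR r4, [r7] → r4=M[100]=-6
OR r3, r3, r4 → r3=5|(-6)=-1
ADD r7, r7, #4 → r7=100+4=104
ADD r0, r0, #1 → r0=3+1=4
CMP r0, #9  (cmp 4,9)
BLT body: taken
AND r4, r4, r3 → r4=(-6)&(-1)=-6
LDR r4, [r7] → r4=M[104]=8
OR r3, r3, r4 → r3=(-1)|8=-1
ADD r7, r7, #4 → r7=104+4=108
ADD r0, r0, #1 → r0=4+1=5
CMP r0, #9  (cmp 5,9)
BLT body: taken
AND r4, r4, r3 → r4=8&(-1)=8
LDR r4, [r7] → r4=M[108]=25
OR r3, r3, r4 → r3=(-1)|25=-1
ADD r7, r7, #4 → r7=108+4=112
ADD r0, r0, #1 → r0=5+1=6
CMP r0, #9  (cmp 6,9)
BLT body: taken
AND r4, r4, r3 → r4=25&(-1)=25
LDR r4, [r7] → r4=M[112]=30
OR r3, r3, r4 → r3=(-1)|30=-1
ADD r7, r7, #4 → r7=112+4=116
ADD r0, r0, #1 → r0=6+1=7
CMP r0, #9  (cmp 7,9)
BLT body: taken
AND r4, r4, r3 → r4=30&(-1)=30
LDR r4, [r7] → r4=M[116]=0
OR r3, r3, r4 → r3=(-1)|0=-1
ADD r7, r7, #4 → r7=116+4=120
ADD r0, r0, #1 → r0=7+1=8
CMP r0, #9  (cmp 8,9)
BLT body: taken
AND r4, r4, r3 → r4=0&(-1)=0
LDR r4, [r7] → r4=M[120]=18
OR r3, r3, r4 → r3=(-1)|18=-1
ADD r7, r7, #4 → r7=120+4=124
ADD r0, r0, #1 → r0=8+1=9
CMP r0, #9  (cmp 9,9)
BLT body: not taken
STR r4, [104] → M[104]=18
halt.
Total executed instructions: 48.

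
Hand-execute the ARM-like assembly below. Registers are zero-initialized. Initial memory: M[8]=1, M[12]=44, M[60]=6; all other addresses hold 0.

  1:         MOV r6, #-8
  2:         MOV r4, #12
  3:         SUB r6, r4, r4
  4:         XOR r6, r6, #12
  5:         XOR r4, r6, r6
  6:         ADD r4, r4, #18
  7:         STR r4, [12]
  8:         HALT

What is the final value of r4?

MOV r6, #-8 → r6=-8
MOV r4, #12 → r4=12
SUB r6, r4, r4 → r6=12-12=0
XOR r6, r6, #12 → r6=0^12=12
XOR r4, r6, r6 → r4=12^12=0
ADD r4, r4, #18 → r4=0+18=18
STR r4, [12] → M[12]=18
halt.

18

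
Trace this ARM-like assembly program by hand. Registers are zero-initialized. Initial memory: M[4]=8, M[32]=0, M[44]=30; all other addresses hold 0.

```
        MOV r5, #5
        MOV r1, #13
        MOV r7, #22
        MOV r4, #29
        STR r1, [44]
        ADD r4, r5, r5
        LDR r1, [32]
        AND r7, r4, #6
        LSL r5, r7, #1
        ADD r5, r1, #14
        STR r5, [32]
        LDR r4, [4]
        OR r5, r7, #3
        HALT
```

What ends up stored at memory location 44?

13

after MOV r5, #5: r5=5
after MOV r1, #13: r1=13
after MOV r7, #22: r7=22
after MOV r4, #29: r4=29
STR r1, [44] → M[44]=13
after ADD r4, r5, r5: r4=5+5=10
after LDR r1, [32]: r1=M[32]=0
after AND r7, r4, #6: r7=10&6=2
after LSL r5, r7, #1: r5=2<<1=4
after ADD r5, r1, #14: r5=0+14=14
STR r5, [32] → M[32]=14
after LDR r4, [4]: r4=M[4]=8
after OR r5, r7, #3: r5=2|3=3
halt.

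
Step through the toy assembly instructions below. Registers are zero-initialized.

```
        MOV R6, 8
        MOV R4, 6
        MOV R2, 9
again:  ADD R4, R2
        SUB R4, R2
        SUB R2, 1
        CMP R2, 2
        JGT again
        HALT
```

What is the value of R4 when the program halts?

6

after MOV R6, 8: R6=8
after MOV R4, 6: R4=6
after MOV R2, 9: R2=9
after ADD R4, R2: R4=6+9=15
after SUB R4, R2: R4=15-9=6
after SUB R2, 1: R2=9-1=8
CMP R2, 2  (cmp 8,2)
JGT again: taken
after ADD R4, R2: R4=6+8=14
after SUB R4, R2: R4=14-8=6
after SUB R2, 1: R2=8-1=7
CMP R2, 2  (cmp 7,2)
JGT again: taken
after ADD R4, R2: R4=6+7=13
after SUB R4, R2: R4=13-7=6
after SUB R2, 1: R2=7-1=6
CMP R2, 2  (cmp 6,2)
JGT again: taken
after ADD R4, R2: R4=6+6=12
after SUB R4, R2: R4=12-6=6
after SUB R2, 1: R2=6-1=5
CMP R2, 2  (cmp 5,2)
JGT again: taken
after ADD R4, R2: R4=6+5=11
after SUB R4, R2: R4=11-5=6
after SUB R2, 1: R2=5-1=4
CMP R2, 2  (cmp 4,2)
JGT again: taken
after ADD R4, R2: R4=6+4=10
after SUB R4, R2: R4=10-4=6
after SUB R2, 1: R2=4-1=3
CMP R2, 2  (cmp 3,2)
JGT again: taken
after ADD R4, R2: R4=6+3=9
after SUB R4, R2: R4=9-3=6
after SUB R2, 1: R2=3-1=2
CMP R2, 2  (cmp 2,2)
JGT again: not taken
halt.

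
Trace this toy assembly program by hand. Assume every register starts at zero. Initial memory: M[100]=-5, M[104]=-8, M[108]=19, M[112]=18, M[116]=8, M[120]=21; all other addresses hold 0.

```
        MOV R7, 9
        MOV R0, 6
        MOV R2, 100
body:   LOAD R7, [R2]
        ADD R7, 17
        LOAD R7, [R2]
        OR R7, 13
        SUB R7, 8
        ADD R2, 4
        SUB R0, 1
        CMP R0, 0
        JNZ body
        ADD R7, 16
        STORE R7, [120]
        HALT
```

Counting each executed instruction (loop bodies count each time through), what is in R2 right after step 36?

R7=9
R0=6
R2=100
R7=M[100]=-5
R7=(-5)+17=12
R7=M[100]=-5
R7=(-5)|13=-1
R7=(-1)-8=-9
R2=100+4=104
R0=6-1=5
CMP R0, 0  (cmp 5,0)
JNZ body: taken
R7=M[104]=-8
R7=(-8)+17=9
R7=M[104]=-8
R7=(-8)|13=-3
R7=(-3)-8=-11
R2=104+4=108
R0=5-1=4
CMP R0, 0  (cmp 4,0)
JNZ body: taken
R7=M[108]=19
R7=19+17=36
R7=M[108]=19
R7=19|13=31
R7=31-8=23
R2=108+4=112
R0=4-1=3
CMP R0, 0  (cmp 3,0)
JNZ body: taken
R7=M[112]=18
R7=18+17=35
R7=M[112]=18
R7=18|13=31
R7=31-8=23
R2=112+4=116
After step 36: R2 = 116.

116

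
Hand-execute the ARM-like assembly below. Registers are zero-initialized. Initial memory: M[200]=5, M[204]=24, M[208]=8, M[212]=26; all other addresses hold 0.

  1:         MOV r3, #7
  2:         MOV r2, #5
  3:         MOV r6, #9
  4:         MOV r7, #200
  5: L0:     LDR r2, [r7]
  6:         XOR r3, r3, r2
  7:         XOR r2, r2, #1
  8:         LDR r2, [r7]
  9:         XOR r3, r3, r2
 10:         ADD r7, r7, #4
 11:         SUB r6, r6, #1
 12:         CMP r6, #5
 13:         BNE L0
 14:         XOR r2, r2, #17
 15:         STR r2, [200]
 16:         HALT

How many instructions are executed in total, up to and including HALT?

43

MOV r3, #7 → r3=7
MOV r2, #5 → r2=5
MOV r6, #9 → r6=9
MOV r7, #200 → r7=200
LDR r2, [r7] → r2=M[200]=5
XOR r3, r3, r2 → r3=7^5=2
XOR r2, r2, #1 → r2=5^1=4
LDR r2, [r7] → r2=M[200]=5
XOR r3, r3, r2 → r3=2^5=7
ADD r7, r7, #4 → r7=200+4=204
SUB r6, r6, #1 → r6=9-1=8
CMP r6, #5  (cmp 8,5)
BNE L0: taken
LDR r2, [r7] → r2=M[204]=24
XOR r3, r3, r2 → r3=7^24=31
XOR r2, r2, #1 → r2=24^1=25
LDR r2, [r7] → r2=M[204]=24
XOR r3, r3, r2 → r3=31^24=7
ADD r7, r7, #4 → r7=204+4=208
SUB r6, r6, #1 → r6=8-1=7
CMP r6, #5  (cmp 7,5)
BNE L0: taken
LDR r2, [r7] → r2=M[208]=8
XOR r3, r3, r2 → r3=7^8=15
XOR r2, r2, #1 → r2=8^1=9
LDR r2, [r7] → r2=M[208]=8
XOR r3, r3, r2 → r3=15^8=7
ADD r7, r7, #4 → r7=208+4=212
SUB r6, r6, #1 → r6=7-1=6
CMP r6, #5  (cmp 6,5)
BNE L0: taken
LDR r2, [r7] → r2=M[212]=26
XOR r3, r3, r2 → r3=7^26=29
XOR r2, r2, #1 → r2=26^1=27
LDR r2, [r7] → r2=M[212]=26
XOR r3, r3, r2 → r3=29^26=7
ADD r7, r7, #4 → r7=212+4=216
SUB r6, r6, #1 → r6=6-1=5
CMP r6, #5  (cmp 5,5)
BNE L0: not taken
XOR r2, r2, #17 → r2=26^17=11
STR r2, [200] → M[200]=11
halt.
Total executed instructions: 43.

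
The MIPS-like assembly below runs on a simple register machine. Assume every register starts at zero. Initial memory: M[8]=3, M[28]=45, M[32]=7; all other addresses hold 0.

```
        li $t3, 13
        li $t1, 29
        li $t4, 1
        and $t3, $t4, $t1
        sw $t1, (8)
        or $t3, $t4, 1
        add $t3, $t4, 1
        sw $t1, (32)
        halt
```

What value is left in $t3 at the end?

2

after li $t3, 13: $t3=13
after li $t1, 29: $t1=29
after li $t4, 1: $t4=1
after and $t3, $t4, $t1: $t3=1&29=1
sw $t1, (8) → M[8]=29
after or $t3, $t4, 1: $t3=1|1=1
after add $t3, $t4, 1: $t3=1+1=2
sw $t1, (32) → M[32]=29
halt.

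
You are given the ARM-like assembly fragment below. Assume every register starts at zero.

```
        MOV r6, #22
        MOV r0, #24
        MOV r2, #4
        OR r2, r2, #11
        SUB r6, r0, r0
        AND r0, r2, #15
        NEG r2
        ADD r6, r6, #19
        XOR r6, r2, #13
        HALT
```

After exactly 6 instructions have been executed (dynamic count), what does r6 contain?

0

r6=22
r0=24
r2=4
r2=4|11=15
r6=24-24=0
r0=15&15=15
After step 6: r6 = 0.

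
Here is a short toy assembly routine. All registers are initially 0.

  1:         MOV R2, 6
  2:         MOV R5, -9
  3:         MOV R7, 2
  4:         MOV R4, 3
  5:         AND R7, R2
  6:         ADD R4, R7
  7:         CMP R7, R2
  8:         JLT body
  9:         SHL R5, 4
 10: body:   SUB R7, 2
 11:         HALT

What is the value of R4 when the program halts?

MOV R2, 6 → R2=6
MOV R5, -9 → R5=-9
MOV R7, 2 → R7=2
MOV R4, 3 → R4=3
AND R7, R2 → R7=2&6=2
ADD R4, R7 → R4=3+2=5
CMP R7, R2  (cmp 2,6)
JLT body: taken
SUB R7, 2 → R7=2-2=0
halt.

5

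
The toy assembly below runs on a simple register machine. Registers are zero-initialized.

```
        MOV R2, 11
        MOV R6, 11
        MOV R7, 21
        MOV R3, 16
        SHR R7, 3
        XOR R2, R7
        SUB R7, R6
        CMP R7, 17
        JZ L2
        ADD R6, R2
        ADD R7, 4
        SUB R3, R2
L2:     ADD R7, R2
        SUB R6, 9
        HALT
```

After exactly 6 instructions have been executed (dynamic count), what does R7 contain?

2

after MOV R2, 11: R2=11
after MOV R6, 11: R6=11
after MOV R7, 21: R7=21
after MOV R3, 16: R3=16
after SHR R7, 3: R7=21>>3=2
after XOR R2, R7: R2=11^2=9
After step 6: R7 = 2.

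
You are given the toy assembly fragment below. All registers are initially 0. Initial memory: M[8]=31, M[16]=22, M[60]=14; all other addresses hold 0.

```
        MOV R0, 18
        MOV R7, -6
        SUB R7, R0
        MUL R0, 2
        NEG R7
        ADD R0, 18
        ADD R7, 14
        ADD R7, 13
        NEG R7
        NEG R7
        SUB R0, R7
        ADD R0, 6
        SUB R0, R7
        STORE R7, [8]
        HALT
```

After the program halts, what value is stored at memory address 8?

51

R0=18
R7=-6
R7=(-6)-18=-24
R0=18*2=36
R7=-(-24)=24
R0=36+18=54
R7=24+14=38
R7=38+13=51
R7=-(51)=-51
R7=-(-51)=51
R0=54-51=3
R0=3+6=9
R0=9-51=-42
STORE R7, [8] → M[8]=51
halt.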